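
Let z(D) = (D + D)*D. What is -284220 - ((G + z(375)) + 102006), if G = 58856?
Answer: -726332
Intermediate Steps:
z(D) = 2*D**2 (z(D) = (2*D)*D = 2*D**2)
-284220 - ((G + z(375)) + 102006) = -284220 - ((58856 + 2*375**2) + 102006) = -284220 - ((58856 + 2*140625) + 102006) = -284220 - ((58856 + 281250) + 102006) = -284220 - (340106 + 102006) = -284220 - 1*442112 = -284220 - 442112 = -726332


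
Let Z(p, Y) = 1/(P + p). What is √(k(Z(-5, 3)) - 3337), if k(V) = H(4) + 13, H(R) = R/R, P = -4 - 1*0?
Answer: I*√3323 ≈ 57.645*I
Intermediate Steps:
P = -4 (P = -4 + 0 = -4)
H(R) = 1
Z(p, Y) = 1/(-4 + p)
k(V) = 14 (k(V) = 1 + 13 = 14)
√(k(Z(-5, 3)) - 3337) = √(14 - 3337) = √(-3323) = I*√3323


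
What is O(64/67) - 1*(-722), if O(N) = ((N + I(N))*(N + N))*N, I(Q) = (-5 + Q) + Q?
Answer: 215979430/300763 ≈ 718.11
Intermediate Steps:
I(Q) = -5 + 2*Q
O(N) = 2*N²*(-5 + 3*N) (O(N) = ((N + (-5 + 2*N))*(N + N))*N = ((-5 + 3*N)*(2*N))*N = (2*N*(-5 + 3*N))*N = 2*N²*(-5 + 3*N))
O(64/67) - 1*(-722) = (64/67)²*(-10 + 6*(64/67)) - 1*(-722) = (64*(1/67))²*(-10 + 6*(64*(1/67))) + 722 = (64/67)²*(-10 + 6*(64/67)) + 722 = 4096*(-10 + 384/67)/4489 + 722 = (4096/4489)*(-286/67) + 722 = -1171456/300763 + 722 = 215979430/300763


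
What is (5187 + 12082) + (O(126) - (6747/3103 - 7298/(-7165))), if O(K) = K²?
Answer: 736841631326/22232995 ≈ 33142.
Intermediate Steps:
(5187 + 12082) + (O(126) - (6747/3103 - 7298/(-7165))) = (5187 + 12082) + (126² - (6747/3103 - 7298/(-7165))) = 17269 + (15876 - (6747*(1/3103) - 7298*(-1/7165))) = 17269 + (15876 - (6747/3103 + 7298/7165)) = 17269 + (15876 - 1*70987949/22232995) = 17269 + (15876 - 70987949/22232995) = 17269 + 352900040671/22232995 = 736841631326/22232995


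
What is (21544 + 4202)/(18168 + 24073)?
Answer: 25746/42241 ≈ 0.60950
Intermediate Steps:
(21544 + 4202)/(18168 + 24073) = 25746/42241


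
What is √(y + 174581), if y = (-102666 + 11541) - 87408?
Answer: 4*I*√247 ≈ 62.865*I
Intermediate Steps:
y = -178533 (y = -91125 - 87408 = -178533)
√(y + 174581) = √(-178533 + 174581) = √(-3952) = 4*I*√247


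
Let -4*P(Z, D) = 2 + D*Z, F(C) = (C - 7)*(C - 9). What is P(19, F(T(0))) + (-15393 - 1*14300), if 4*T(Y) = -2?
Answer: -480511/16 ≈ -30032.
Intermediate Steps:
T(Y) = -1/2 (T(Y) = (1/4)*(-2) = -1/2)
F(C) = (-9 + C)*(-7 + C) (F(C) = (-7 + C)*(-9 + C) = (-9 + C)*(-7 + C))
P(Z, D) = -1/2 - D*Z/4 (P(Z, D) = -(2 + D*Z)/4 = -1/2 - D*Z/4)
P(19, F(T(0))) + (-15393 - 1*14300) = (-1/2 - 1/4*(63 + (-1/2)**2 - 16*(-1/2))*19) + (-15393 - 1*14300) = (-1/2 - 1/4*(63 + 1/4 + 8)*19) + (-15393 - 14300) = (-1/2 - 1/4*285/4*19) - 29693 = (-1/2 - 5415/16) - 29693 = -5423/16 - 29693 = -480511/16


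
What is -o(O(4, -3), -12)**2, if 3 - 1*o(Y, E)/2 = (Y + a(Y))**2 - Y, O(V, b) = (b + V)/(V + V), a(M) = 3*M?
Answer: -529/16 ≈ -33.063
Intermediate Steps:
O(V, b) = (V + b)/(2*V) (O(V, b) = (V + b)/((2*V)) = (V + b)*(1/(2*V)) = (V + b)/(2*V))
o(Y, E) = 6 - 32*Y**2 + 2*Y (o(Y, E) = 6 - 2*((Y + 3*Y)**2 - Y) = 6 - 2*((4*Y)**2 - Y) = 6 - 2*(16*Y**2 - Y) = 6 - 2*(-Y + 16*Y**2) = 6 + (-32*Y**2 + 2*Y) = 6 - 32*Y**2 + 2*Y)
-o(O(4, -3), -12)**2 = -(6 - 32*(4 - 3)**2/64 + 2*((1/2)*(4 - 3)/4))**2 = -(6 - 32*((1/2)*(1/4)*1)**2 + 2*((1/2)*(1/4)*1))**2 = -(6 - 32*(1/8)**2 + 2*(1/8))**2 = -(6 - 32*1/64 + 1/4)**2 = -(6 - 1/2 + 1/4)**2 = -(23/4)**2 = -1*529/16 = -529/16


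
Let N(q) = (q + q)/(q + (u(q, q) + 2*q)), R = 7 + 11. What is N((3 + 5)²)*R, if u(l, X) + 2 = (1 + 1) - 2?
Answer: 1152/95 ≈ 12.126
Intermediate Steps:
u(l, X) = -2 (u(l, X) = -2 + ((1 + 1) - 2) = -2 + (2 - 2) = -2 + 0 = -2)
R = 18
N(q) = 2*q/(-2 + 3*q) (N(q) = (q + q)/(q + (-2 + 2*q)) = (2*q)/(-2 + 3*q) = 2*q/(-2 + 3*q))
N((3 + 5)²)*R = (2*(3 + 5)²/(-2 + 3*(3 + 5)²))*18 = (2*8²/(-2 + 3*8²))*18 = (2*64/(-2 + 3*64))*18 = (2*64/(-2 + 192))*18 = (2*64/190)*18 = (2*64*(1/190))*18 = (64/95)*18 = 1152/95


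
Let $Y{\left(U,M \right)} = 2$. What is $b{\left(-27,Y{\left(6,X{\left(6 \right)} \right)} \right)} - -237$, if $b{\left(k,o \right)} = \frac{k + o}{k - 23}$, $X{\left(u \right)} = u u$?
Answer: $\frac{475}{2} \approx 237.5$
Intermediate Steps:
$X{\left(u \right)} = u^{2}$
$b{\left(k,o \right)} = \frac{k + o}{-23 + k}$
$b{\left(-27,Y{\left(6,X{\left(6 \right)} \right)} \right)} - -237 = \frac{-27 + 2}{-23 - 27} - -237 = \frac{1}{-50} \left(-25\right) + 237 = \left(- \frac{1}{50}\right) \left(-25\right) + 237 = \frac{1}{2} + 237 = \frac{475}{2}$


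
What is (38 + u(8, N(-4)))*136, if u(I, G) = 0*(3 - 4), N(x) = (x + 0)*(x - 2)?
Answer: 5168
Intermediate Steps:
N(x) = x*(-2 + x)
u(I, G) = 0 (u(I, G) = 0*(-1) = 0)
(38 + u(8, N(-4)))*136 = (38 + 0)*136 = 38*136 = 5168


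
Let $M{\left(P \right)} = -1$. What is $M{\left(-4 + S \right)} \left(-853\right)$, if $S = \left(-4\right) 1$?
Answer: $853$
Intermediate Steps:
$S = -4$
$M{\left(-4 + S \right)} \left(-853\right) = \left(-1\right) \left(-853\right) = 853$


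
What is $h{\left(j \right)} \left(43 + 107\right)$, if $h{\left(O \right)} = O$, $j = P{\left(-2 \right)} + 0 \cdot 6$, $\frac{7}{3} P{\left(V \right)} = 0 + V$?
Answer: $- \frac{900}{7} \approx -128.57$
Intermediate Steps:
$P{\left(V \right)} = \frac{3 V}{7}$ ($P{\left(V \right)} = \frac{3 \left(0 + V\right)}{7} = \frac{3 V}{7}$)
$j = - \frac{6}{7}$ ($j = \frac{3}{7} \left(-2\right) + 0 \cdot 6 = - \frac{6}{7} + 0 = - \frac{6}{7} \approx -0.85714$)
$h{\left(j \right)} \left(43 + 107\right) = - \frac{6 \left(43 + 107\right)}{7} = \left(- \frac{6}{7}\right) 150 = - \frac{900}{7}$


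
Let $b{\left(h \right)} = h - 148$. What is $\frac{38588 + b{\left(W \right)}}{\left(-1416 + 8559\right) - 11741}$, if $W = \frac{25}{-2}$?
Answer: $- \frac{4045}{484} \approx -8.3574$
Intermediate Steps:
$W = - \frac{25}{2}$ ($W = 25 \left(- \frac{1}{2}\right) = - \frac{25}{2} \approx -12.5$)
$b{\left(h \right)} = -148 + h$
$\frac{38588 + b{\left(W \right)}}{\left(-1416 + 8559\right) - 11741} = \frac{38588 - \frac{321}{2}}{\left(-1416 + 8559\right) - 11741} = \frac{38588 - \frac{321}{2}}{7143 - 11741} = \frac{76855}{2 \left(-4598\right)} = \frac{76855}{2} \left(- \frac{1}{4598}\right) = - \frac{4045}{484}$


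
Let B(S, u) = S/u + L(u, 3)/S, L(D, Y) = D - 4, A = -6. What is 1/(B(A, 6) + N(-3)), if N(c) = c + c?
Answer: -3/22 ≈ -0.13636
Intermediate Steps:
N(c) = 2*c
L(D, Y) = -4 + D
B(S, u) = S/u + (-4 + u)/S
1/(B(A, 6) + N(-3)) = 1/((-4/(-6) - 6/6 + 6/(-6)) + 2*(-3)) = 1/((-4*(-⅙) - 6*⅙ + 6*(-⅙)) - 6) = 1/((⅔ - 1 - 1) - 6) = 1/(-4/3 - 6) = 1/(-22/3) = -3/22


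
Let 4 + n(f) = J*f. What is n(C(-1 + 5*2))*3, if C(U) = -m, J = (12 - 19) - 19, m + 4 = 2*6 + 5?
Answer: 1002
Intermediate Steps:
m = 13 (m = -4 + (2*6 + 5) = -4 + (12 + 5) = -4 + 17 = 13)
J = -26 (J = -7 - 19 = -26)
C(U) = -13 (C(U) = -1*13 = -13)
n(f) = -4 - 26*f
n(C(-1 + 5*2))*3 = (-4 - 26*(-13))*3 = (-4 + 338)*3 = 334*3 = 1002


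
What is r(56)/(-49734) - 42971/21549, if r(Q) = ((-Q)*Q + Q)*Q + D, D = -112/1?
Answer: 263677549/178619661 ≈ 1.4762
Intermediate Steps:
D = -112 (D = -112*1 = -112)
r(Q) = -112 + Q*(Q - Q²) (r(Q) = ((-Q)*Q + Q)*Q - 112 = (-Q² + Q)*Q - 112 = (Q - Q²)*Q - 112 = Q*(Q - Q²) - 112 = -112 + Q*(Q - Q²))
r(56)/(-49734) - 42971/21549 = (-112 + 56² - 1*56³)/(-49734) - 42971/21549 = (-112 + 3136 - 1*175616)*(-1/49734) - 42971*1/21549 = (-112 + 3136 - 175616)*(-1/49734) - 42971/21549 = -172592*(-1/49734) - 42971/21549 = 86296/24867 - 42971/21549 = 263677549/178619661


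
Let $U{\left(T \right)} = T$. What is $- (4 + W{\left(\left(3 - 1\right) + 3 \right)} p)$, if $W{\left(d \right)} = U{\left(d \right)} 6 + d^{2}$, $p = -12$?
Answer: $656$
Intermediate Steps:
$W{\left(d \right)} = d^{2} + 6 d$ ($W{\left(d \right)} = d 6 + d^{2} = 6 d + d^{2} = d^{2} + 6 d$)
$- (4 + W{\left(\left(3 - 1\right) + 3 \right)} p) = - (4 + \left(\left(3 - 1\right) + 3\right) \left(6 + \left(\left(3 - 1\right) + 3\right)\right) \left(-12\right)) = - (4 + \left(2 + 3\right) \left(6 + \left(2 + 3\right)\right) \left(-12\right)) = - (4 + 5 \left(6 + 5\right) \left(-12\right)) = - (4 + 5 \cdot 11 \left(-12\right)) = - (4 + 55 \left(-12\right)) = - (4 - 660) = \left(-1\right) \left(-656\right) = 656$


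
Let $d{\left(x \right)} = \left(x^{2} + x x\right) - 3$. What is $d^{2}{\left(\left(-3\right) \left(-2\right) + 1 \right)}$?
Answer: $9025$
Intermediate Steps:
$d{\left(x \right)} = -3 + 2 x^{2}$ ($d{\left(x \right)} = \left(x^{2} + x^{2}\right) - 3 = 2 x^{2} - 3 = -3 + 2 x^{2}$)
$d^{2}{\left(\left(-3\right) \left(-2\right) + 1 \right)} = \left(-3 + 2 \left(\left(-3\right) \left(-2\right) + 1\right)^{2}\right)^{2} = \left(-3 + 2 \left(6 + 1\right)^{2}\right)^{2} = \left(-3 + 2 \cdot 7^{2}\right)^{2} = \left(-3 + 2 \cdot 49\right)^{2} = \left(-3 + 98\right)^{2} = 95^{2} = 9025$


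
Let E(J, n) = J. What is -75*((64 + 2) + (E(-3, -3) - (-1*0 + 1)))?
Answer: -4650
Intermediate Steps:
-75*((64 + 2) + (E(-3, -3) - (-1*0 + 1))) = -75*((64 + 2) + (-3 - (-1*0 + 1))) = -75*(66 + (-3 - (0 + 1))) = -75*(66 + (-3 - 1*1)) = -75*(66 + (-3 - 1)) = -75*(66 - 4) = -75*62 = -4650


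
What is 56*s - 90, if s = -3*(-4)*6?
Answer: 3942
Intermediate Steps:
s = 72 (s = 12*6 = 72)
56*s - 90 = 56*72 - 90 = 4032 - 90 = 3942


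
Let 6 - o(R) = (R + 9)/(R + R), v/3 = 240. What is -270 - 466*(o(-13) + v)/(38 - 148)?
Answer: 2005538/715 ≈ 2804.9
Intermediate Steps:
v = 720 (v = 3*240 = 720)
o(R) = 6 - (9 + R)/(2*R) (o(R) = 6 - (R + 9)/(R + R) = 6 - (9 + R)/(2*R))
-270 - 466*(o(-13) + v)/(38 - 148) = -270 - 466*((½)*(-9 + 11*(-13))/(-13) + 720)/(38 - 148) = -270 - 466*((½)*(-1/13)*(-9 - 143) + 720)/(-110) = -270 - 466*((½)*(-1/13)*(-152) + 720)*(-1)/110 = -270 - 466*(76/13 + 720)*(-1)/110 = -270 - 4397176*(-1)/(13*110) = -270 - 466*(-4718/715) = -270 + 2198588/715 = 2005538/715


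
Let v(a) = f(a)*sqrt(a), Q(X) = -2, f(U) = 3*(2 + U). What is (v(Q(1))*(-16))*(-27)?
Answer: 0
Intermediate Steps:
f(U) = 6 + 3*U
v(a) = sqrt(a)*(6 + 3*a) (v(a) = (6 + 3*a)*sqrt(a) = sqrt(a)*(6 + 3*a))
(v(Q(1))*(-16))*(-27) = ((3*sqrt(-2)*(2 - 2))*(-16))*(-27) = ((3*(I*sqrt(2))*0)*(-16))*(-27) = (0*(-16))*(-27) = 0*(-27) = 0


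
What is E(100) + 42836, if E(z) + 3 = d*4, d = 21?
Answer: 42917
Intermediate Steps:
E(z) = 81 (E(z) = -3 + 21*4 = -3 + 84 = 81)
E(100) + 42836 = 81 + 42836 = 42917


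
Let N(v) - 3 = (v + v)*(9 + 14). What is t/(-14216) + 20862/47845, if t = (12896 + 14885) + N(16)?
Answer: -133495651/85020565 ≈ -1.5702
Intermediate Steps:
N(v) = 3 + 46*v (N(v) = 3 + (v + v)*(9 + 14) = 3 + (2*v)*23 = 3 + 46*v)
t = 28520 (t = (12896 + 14885) + (3 + 46*16) = 27781 + (3 + 736) = 27781 + 739 = 28520)
t/(-14216) + 20862/47845 = 28520/(-14216) + 20862/47845 = 28520*(-1/14216) + 20862*(1/47845) = -3565/1777 + 20862/47845 = -133495651/85020565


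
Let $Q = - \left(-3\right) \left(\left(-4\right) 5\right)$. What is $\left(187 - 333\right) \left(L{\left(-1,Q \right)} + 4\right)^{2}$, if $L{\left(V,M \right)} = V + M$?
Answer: $-474354$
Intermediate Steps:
$Q = -60$ ($Q = - \left(-3\right) \left(-20\right) = \left(-1\right) 60 = -60$)
$L{\left(V,M \right)} = M + V$
$\left(187 - 333\right) \left(L{\left(-1,Q \right)} + 4\right)^{2} = \left(187 - 333\right) \left(\left(-60 - 1\right) + 4\right)^{2} = - 146 \left(-61 + 4\right)^{2} = - 146 \left(-57\right)^{2} = \left(-146\right) 3249 = -474354$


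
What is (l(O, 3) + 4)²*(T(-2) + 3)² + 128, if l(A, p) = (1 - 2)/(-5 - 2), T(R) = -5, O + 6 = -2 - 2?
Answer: 9636/49 ≈ 196.65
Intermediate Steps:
O = -10 (O = -6 + (-2 - 2) = -6 - 4 = -10)
l(A, p) = ⅐ (l(A, p) = -1/(-7) = -1*(-⅐) = ⅐)
(l(O, 3) + 4)²*(T(-2) + 3)² + 128 = (⅐ + 4)²*(-5 + 3)² + 128 = (29/7)²*(-2)² + 128 = (841/49)*4 + 128 = 3364/49 + 128 = 9636/49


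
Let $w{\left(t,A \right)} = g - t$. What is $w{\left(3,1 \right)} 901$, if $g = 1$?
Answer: $-1802$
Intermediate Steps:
$w{\left(t,A \right)} = 1 - t$
$w{\left(3,1 \right)} 901 = \left(1 - 3\right) 901 = \left(-2\right) 901 = -1802$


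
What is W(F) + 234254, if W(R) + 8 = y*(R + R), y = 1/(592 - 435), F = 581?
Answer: 36777784/157 ≈ 2.3425e+5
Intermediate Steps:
y = 1/157 ≈ 0.0063694
W(R) = -8 + 2*R/157 (W(R) = -8 + (R + R)/157 = -8 + (2*R)/157 = -8 + 2*R/157)
W(F) + 234254 = (-8 + (2/157)*581) + 234254 = (-8 + 1162/157) + 234254 = -94/157 + 234254 = 36777784/157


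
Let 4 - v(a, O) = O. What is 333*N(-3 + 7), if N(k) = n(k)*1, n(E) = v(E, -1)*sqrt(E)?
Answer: 3330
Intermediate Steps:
v(a, O) = 4 - O
n(E) = 5*sqrt(E) (n(E) = (4 - 1*(-1))*sqrt(E) = (4 + 1)*sqrt(E) = 5*sqrt(E))
N(k) = 5*sqrt(k) (N(k) = (5*sqrt(k))*1 = 5*sqrt(k))
333*N(-3 + 7) = 333*(5*sqrt(-3 + 7)) = 333*(5*sqrt(4)) = 333*(5*2) = 333*10 = 3330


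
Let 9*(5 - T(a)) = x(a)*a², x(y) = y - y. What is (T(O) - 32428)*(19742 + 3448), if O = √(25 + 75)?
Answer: -751889370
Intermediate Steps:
x(y) = 0
O = 10 (O = √100 = 10)
T(a) = 5 (T(a) = 5 - 0*a² = 5 - ⅑*0 = 5 + 0 = 5)
(T(O) - 32428)*(19742 + 3448) = (5 - 32428)*(19742 + 3448) = -32423*23190 = -751889370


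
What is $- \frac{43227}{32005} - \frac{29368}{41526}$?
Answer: $- \frac{1367483621}{664519815} \approx -2.0579$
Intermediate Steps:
$- \frac{43227}{32005} - \frac{29368}{41526} = \left(-43227\right) \frac{1}{32005} - \frac{14684}{20763} = - \frac{43227}{32005} - \frac{14684}{20763} = - \frac{1367483621}{664519815}$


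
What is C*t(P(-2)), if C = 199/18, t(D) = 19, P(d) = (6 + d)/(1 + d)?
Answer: 3781/18 ≈ 210.06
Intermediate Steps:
P(d) = (6 + d)/(1 + d)
C = 199/18 (C = 199*(1/18) = 199/18 ≈ 11.056)
C*t(P(-2)) = (199/18)*19 = 3781/18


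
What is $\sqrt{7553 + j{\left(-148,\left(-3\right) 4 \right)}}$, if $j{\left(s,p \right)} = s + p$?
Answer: $\sqrt{7393} \approx 85.983$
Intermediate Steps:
$j{\left(s,p \right)} = p + s$
$\sqrt{7553 + j{\left(-148,\left(-3\right) 4 \right)}} = \sqrt{7553 - 160} = \sqrt{7393}$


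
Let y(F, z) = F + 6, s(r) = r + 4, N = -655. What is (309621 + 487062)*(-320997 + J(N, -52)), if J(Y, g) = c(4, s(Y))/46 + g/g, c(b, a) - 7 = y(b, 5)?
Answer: -11763661044717/46 ≈ -2.5573e+11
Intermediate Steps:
s(r) = 4 + r
y(F, z) = 6 + F
c(b, a) = 13 + b (c(b, a) = 7 + (6 + b) = 13 + b)
J(Y, g) = 63/46 (J(Y, g) = (13 + 4)/46 + g/g = 17*(1/46) + 1 = 17/46 + 1 = 63/46)
(309621 + 487062)*(-320997 + J(N, -52)) = (309621 + 487062)*(-320997 + 63/46) = 796683*(-14765799/46) = -11763661044717/46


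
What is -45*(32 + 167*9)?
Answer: -69075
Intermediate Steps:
-45*(32 + 167*9) = -45*(32 + 1503) = -45*1535 = -69075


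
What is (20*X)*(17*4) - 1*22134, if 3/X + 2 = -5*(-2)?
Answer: -21624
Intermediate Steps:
X = 3/8 (X = 3/(-2 - 5*(-2)) = 3/(-2 + 10) = 3/8 ≈ 0.37500)
(20*X)*(17*4) - 1*22134 = (20*(3/8))*(17*4) - 1*22134 = (15/2)*68 - 22134 = 510 - 22134 = -21624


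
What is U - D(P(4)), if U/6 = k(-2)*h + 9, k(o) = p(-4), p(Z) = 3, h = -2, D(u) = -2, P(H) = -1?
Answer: 20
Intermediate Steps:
k(o) = 3
U = 18 (U = 6*(3*(-2) + 9) = 6*(-6 + 9) = 6*3 = 18)
U - D(P(4)) = 18 - 1*(-2) = 18 + 2 = 20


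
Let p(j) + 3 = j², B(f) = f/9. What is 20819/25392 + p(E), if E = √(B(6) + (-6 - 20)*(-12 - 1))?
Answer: 8544067/25392 ≈ 336.49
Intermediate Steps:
B(f) = f/9 (B(f) = f*(⅑) = f/9)
E = 2*√762/3 (E = √((⅑)*6 + (-6 - 20)*(-12 - 1)) = √(⅔ - 26*(-13)) = √(⅔ + 338) = √(1016/3) = 2*√762/3 ≈ 18.403)
p(j) = -3 + j²
20819/25392 + p(E) = 20819/25392 + (-3 + (2*√762/3)²) = 20819*(1/25392) + (-3 + 1016/3) = 20819/25392 + 1007/3 = 8544067/25392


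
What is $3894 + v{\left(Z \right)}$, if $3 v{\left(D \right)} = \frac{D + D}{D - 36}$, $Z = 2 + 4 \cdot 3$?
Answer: $\frac{128488}{33} \approx 3893.6$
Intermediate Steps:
$Z = 14$ ($Z = 2 + 12 = 14$)
$v{\left(D \right)} = \frac{2 D}{3 \left(-36 + D\right)}$ ($v{\left(D \right)} = \frac{\left(D + D\right) \frac{1}{D - 36}}{3} = \frac{2 D \frac{1}{-36 + D}}{3} = \frac{2 D}{3 \left(-36 + D\right)}$)
$3894 + v{\left(Z \right)} = 3894 + \frac{2}{3} \cdot 14 \frac{1}{-36 + 14} = 3894 + \frac{2}{3} \cdot 14 \frac{1}{-22} = 3894 + \frac{2}{3} \cdot 14 \left(- \frac{1}{22}\right) = 3894 - \frac{14}{33} = \frac{128488}{33}$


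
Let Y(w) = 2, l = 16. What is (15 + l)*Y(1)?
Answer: 62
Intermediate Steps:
(15 + l)*Y(1) = (15 + 16)*2 = 31*2 = 62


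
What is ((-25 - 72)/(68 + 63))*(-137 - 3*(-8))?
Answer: 10961/131 ≈ 83.672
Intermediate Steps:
((-25 - 72)/(68 + 63))*(-137 - 3*(-8)) = (-97/131)*(-137 + 24) = -97*1/131*(-113) = -97/131*(-113) = 10961/131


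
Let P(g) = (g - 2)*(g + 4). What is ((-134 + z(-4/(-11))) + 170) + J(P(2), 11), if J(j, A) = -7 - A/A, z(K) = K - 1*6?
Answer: 246/11 ≈ 22.364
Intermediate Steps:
z(K) = -6 + K (z(K) = K - 6 = -6 + K)
P(g) = (-2 + g)*(4 + g)
J(j, A) = -8 (J(j, A) = -7 - 1*1 = -7 - 1 = -8)
((-134 + z(-4/(-11))) + 170) + J(P(2), 11) = ((-134 + (-6 - 4/(-11))) + 170) - 8 = ((-134 + (-6 - 4*(-1/11))) + 170) - 8 = ((-134 + (-6 + 4/11)) + 170) - 8 = ((-134 - 62/11) + 170) - 8 = (-1536/11 + 170) - 8 = 334/11 - 8 = 246/11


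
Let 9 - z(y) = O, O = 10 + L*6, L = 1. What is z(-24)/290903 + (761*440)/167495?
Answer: 19480957611/9744959597 ≈ 1.9991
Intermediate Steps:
O = 16 (O = 10 + 1*6 = 10 + 6 = 16)
z(y) = -7 (z(y) = 9 - 1*16 = 9 - 16 = -7)
z(-24)/290903 + (761*440)/167495 = -7/290903 + (761*440)/167495 = -7*1/290903 + 334840*(1/167495) = -7/290903 + 66968/33499 = 19480957611/9744959597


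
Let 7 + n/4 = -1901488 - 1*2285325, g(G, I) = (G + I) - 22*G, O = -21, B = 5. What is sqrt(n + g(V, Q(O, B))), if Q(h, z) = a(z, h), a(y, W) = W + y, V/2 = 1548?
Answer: 2*I*sqrt(4203078) ≈ 4100.3*I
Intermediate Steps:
V = 3096 (V = 2*1548 = 3096)
Q(h, z) = h + z
g(G, I) = I - 21*G
n = -16747280 (n = -28 + 4*(-1901488 - 1*2285325) = -28 + 4*(-1901488 - 2285325) = -28 + 4*(-4186813) = -28 - 16747252 = -16747280)
sqrt(n + g(V, Q(O, B))) = sqrt(-16747280 + ((-21 + 5) - 21*3096)) = sqrt(-16747280 + (-16 - 65016)) = sqrt(-16747280 - 65032) = sqrt(-16812312) = 2*I*sqrt(4203078)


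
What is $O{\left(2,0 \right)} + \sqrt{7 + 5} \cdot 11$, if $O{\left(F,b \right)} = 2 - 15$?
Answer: $-13 + 22 \sqrt{3} \approx 25.105$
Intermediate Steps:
$O{\left(F,b \right)} = -13$ ($O{\left(F,b \right)} = 2 - 15 = -13$)
$O{\left(2,0 \right)} + \sqrt{7 + 5} \cdot 11 = -13 + \sqrt{7 + 5} \cdot 11 = -13 + \sqrt{12} \cdot 11 = -13 + 2 \sqrt{3} \cdot 11 = -13 + 22 \sqrt{3}$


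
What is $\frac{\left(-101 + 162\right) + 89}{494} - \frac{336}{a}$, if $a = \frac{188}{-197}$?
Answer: $\frac{4090881}{11609} \approx 352.39$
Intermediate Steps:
$a = - \frac{188}{197}$ ($a = 188 \left(- \frac{1}{197}\right) = - \frac{188}{197} \approx -0.95432$)
$\frac{\left(-101 + 162\right) + 89}{494} - \frac{336}{a} = \frac{\left(-101 + 162\right) + 89}{494} - \frac{336}{- \frac{188}{197}} = \left(61 + 89\right) \frac{1}{494} - - \frac{16548}{47} = 150 \cdot \frac{1}{494} + \frac{16548}{47} = \frac{75}{247} + \frac{16548}{47} = \frac{4090881}{11609}$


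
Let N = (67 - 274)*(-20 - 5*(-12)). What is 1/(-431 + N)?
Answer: -1/8711 ≈ -0.00011480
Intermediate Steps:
N = -8280 (N = -207*(-20 + 60) = -207*40 = -8280)
1/(-431 + N) = 1/(-431 - 8280) = 1/(-8711) = -1/8711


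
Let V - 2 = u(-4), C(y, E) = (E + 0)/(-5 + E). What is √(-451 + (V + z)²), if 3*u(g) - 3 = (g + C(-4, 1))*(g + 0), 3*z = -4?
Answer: 5*I*√143/3 ≈ 19.93*I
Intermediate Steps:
z = -4/3 (z = (⅓)*(-4) = -4/3 ≈ -1.3333)
C(y, E) = E/(-5 + E)
u(g) = 1 + g*(-¼ + g)/3 (u(g) = 1 + ((g + 1/(-5 + 1))*(g + 0))/3 = 1 + ((g + 1/(-4))*g)/3 = 1 + ((g + 1*(-¼))*g)/3 = 1 + ((g - ¼)*g)/3 = 1 + ((-¼ + g)*g)/3 = 1 + (g*(-¼ + g))/3 = 1 + g*(-¼ + g)/3)
V = 26/3 (V = 2 + (1 - 1/12*(-4) + (⅓)*(-4)²) = 2 + (1 + ⅓ + (⅓)*16) = 2 + (1 + ⅓ + 16/3) = 2 + 20/3 = 26/3 ≈ 8.6667)
√(-451 + (V + z)²) = √(-451 + (26/3 - 4/3)²) = √(-451 + (22/3)²) = √(-451 + 484/9) = √(-3575/9) = 5*I*√143/3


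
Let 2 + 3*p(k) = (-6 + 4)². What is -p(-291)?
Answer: -⅔ ≈ -0.66667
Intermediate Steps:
p(k) = ⅔ (p(k) = -⅔ + (-6 + 4)²/3 = -⅔ + (⅓)*(-2)² = -⅔ + (⅓)*4 = -⅔ + 4/3 = ⅔)
-p(-291) = -1*⅔ = -⅔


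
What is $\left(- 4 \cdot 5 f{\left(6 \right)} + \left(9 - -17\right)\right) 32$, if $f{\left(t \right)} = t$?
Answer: $-3008$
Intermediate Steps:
$\left(- 4 \cdot 5 f{\left(6 \right)} + \left(9 - -17\right)\right) 32 = \left(- 4 \cdot 5 \cdot 6 + \left(9 - -17\right)\right) 32 = \left(\left(-4\right) 30 + \left(9 + 17\right)\right) 32 = \left(-120 + 26\right) 32 = \left(-94\right) 32 = -3008$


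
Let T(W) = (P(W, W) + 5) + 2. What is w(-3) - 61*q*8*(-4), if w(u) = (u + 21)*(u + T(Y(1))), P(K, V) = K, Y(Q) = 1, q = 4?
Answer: 7898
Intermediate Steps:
T(W) = 7 + W (T(W) = (W + 5) + 2 = (5 + W) + 2 = 7 + W)
w(u) = (8 + u)*(21 + u) (w(u) = (u + 21)*(u + (7 + 1)) = (21 + u)*(u + 8) = (21 + u)*(8 + u) = (8 + u)*(21 + u))
w(-3) - 61*q*8*(-4) = (168 + (-3)² + 29*(-3)) - 61*4*8*(-4) = (168 + 9 - 87) - 1952*(-4) = 90 - 61*(-128) = 90 + 7808 = 7898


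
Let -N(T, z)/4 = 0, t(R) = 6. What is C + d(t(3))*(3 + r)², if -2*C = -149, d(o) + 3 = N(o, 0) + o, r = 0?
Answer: 203/2 ≈ 101.50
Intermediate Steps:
N(T, z) = 0 (N(T, z) = -4*0 = 0)
d(o) = -3 + o (d(o) = -3 + (0 + o) = -3 + o)
C = 149/2 (C = -½*(-149) = 149/2 ≈ 74.500)
C + d(t(3))*(3 + r)² = 149/2 + (-3 + 6)*(3 + 0)² = 149/2 + 3*3² = 149/2 + 3*9 = 149/2 + 27 = 203/2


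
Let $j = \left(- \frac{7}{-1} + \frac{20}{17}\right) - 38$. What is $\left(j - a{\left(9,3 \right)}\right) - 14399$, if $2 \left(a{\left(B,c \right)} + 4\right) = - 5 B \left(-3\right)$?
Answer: $- \frac{492739}{34} \approx -14492.0$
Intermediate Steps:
$a{\left(B,c \right)} = -4 + \frac{15 B}{2}$ ($a{\left(B,c \right)} = -4 + \frac{- 5 B \left(-3\right)}{2} = -4 + \frac{15 B}{2}$)
$j = - \frac{507}{17}$ ($j = \left(\left(-7\right) \left(-1\right) + 20 \cdot \frac{1}{17}\right) - 38 = \left(7 + \frac{20}{17}\right) - 38 = \frac{139}{17} - 38 = - \frac{507}{17} \approx -29.824$)
$\left(j - a{\left(9,3 \right)}\right) - 14399 = \left(- \frac{507}{17} - \left(-4 + \frac{15}{2} \cdot 9\right)\right) - 14399 = \left(- \frac{507}{17} - \left(-4 + \frac{135}{2}\right)\right) - 14399 = \left(- \frac{507}{17} - \frac{127}{2}\right) - 14399 = - \frac{3173}{34} - 14399 = - \frac{492739}{34}$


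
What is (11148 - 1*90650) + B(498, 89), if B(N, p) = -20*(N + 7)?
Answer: -89602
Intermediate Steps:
B(N, p) = -140 - 20*N (B(N, p) = -20*(7 + N) = -140 - 20*N)
(11148 - 1*90650) + B(498, 89) = (11148 - 1*90650) + (-140 - 20*498) = (11148 - 90650) + (-140 - 9960) = -79502 - 10100 = -89602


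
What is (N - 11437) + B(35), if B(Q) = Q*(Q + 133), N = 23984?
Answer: 18427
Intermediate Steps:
B(Q) = Q*(133 + Q)
(N - 11437) + B(35) = (23984 - 11437) + 35*(133 + 35) = 12547 + 35*168 = 12547 + 5880 = 18427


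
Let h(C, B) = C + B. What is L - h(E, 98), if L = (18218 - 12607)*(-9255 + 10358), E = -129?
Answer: 6188964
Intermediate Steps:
h(C, B) = B + C
L = 6188933 (L = 5611*1103 = 6188933)
L - h(E, 98) = 6188933 - (98 - 129) = 6188933 - 1*(-31) = 6188933 + 31 = 6188964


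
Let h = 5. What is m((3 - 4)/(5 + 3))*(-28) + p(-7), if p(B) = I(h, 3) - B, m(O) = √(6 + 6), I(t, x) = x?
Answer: 10 - 56*√3 ≈ -86.995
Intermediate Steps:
m(O) = 2*√3 (m(O) = √12 = 2*√3)
p(B) = 3 - B
m((3 - 4)/(5 + 3))*(-28) + p(-7) = (2*√3)*(-28) + (3 - 1*(-7)) = -56*√3 + (3 + 7) = -56*√3 + 10 = 10 - 56*√3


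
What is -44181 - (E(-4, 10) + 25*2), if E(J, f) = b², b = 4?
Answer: -44247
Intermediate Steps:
E(J, f) = 16 (E(J, f) = 4² = 16)
-44181 - (E(-4, 10) + 25*2) = -44181 - (16 + 25*2) = -44181 - (16 + 50) = -44181 - 1*66 = -44181 - 66 = -44247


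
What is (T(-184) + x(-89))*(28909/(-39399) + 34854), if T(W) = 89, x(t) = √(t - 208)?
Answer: 122213361493/39399 + 1373183837*I*√33/13133 ≈ 3.1019e+6 + 6.0065e+5*I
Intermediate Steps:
x(t) = √(-208 + t)
(T(-184) + x(-89))*(28909/(-39399) + 34854) = (89 + √(-208 - 89))*(28909/(-39399) + 34854) = (89 + √(-297))*(28909*(-1/39399) + 34854) = (89 + 3*I*√33)*(-28909/39399 + 34854) = (89 + 3*I*√33)*(1373183837/39399) = 122213361493/39399 + 1373183837*I*√33/13133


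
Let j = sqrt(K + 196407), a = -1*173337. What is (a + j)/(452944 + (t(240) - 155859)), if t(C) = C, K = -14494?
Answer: -173337/297325 + sqrt(181913)/297325 ≈ -0.58155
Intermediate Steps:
a = -173337
j = sqrt(181913) (j = sqrt(-14494 + 196407) = sqrt(181913) ≈ 426.51)
(a + j)/(452944 + (t(240) - 155859)) = (-173337 + sqrt(181913))/(452944 + (240 - 155859)) = (-173337 + sqrt(181913))/(452944 - 155619) = (-173337 + sqrt(181913))/297325 = (-173337 + sqrt(181913))*(1/297325) = -173337/297325 + sqrt(181913)/297325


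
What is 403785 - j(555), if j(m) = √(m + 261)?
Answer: 403785 - 4*√51 ≈ 4.0376e+5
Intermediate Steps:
j(m) = √(261 + m)
403785 - j(555) = 403785 - √(261 + 555) = 403785 - √816 = 403785 - 4*√51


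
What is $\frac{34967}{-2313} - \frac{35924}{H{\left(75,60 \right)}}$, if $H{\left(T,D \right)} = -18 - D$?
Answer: $\frac{13394131}{30069} \approx 445.45$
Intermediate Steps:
$\frac{34967}{-2313} - \frac{35924}{H{\left(75,60 \right)}} = \frac{34967}{-2313} - \frac{35924}{-18 - 60} = 34967 \left(- \frac{1}{2313}\right) - \frac{35924}{-18 - 60} = - \frac{34967}{2313} - \frac{35924}{-78} = - \frac{34967}{2313} - - \frac{17962}{39} = - \frac{34967}{2313} + \frac{17962}{39} = \frac{13394131}{30069}$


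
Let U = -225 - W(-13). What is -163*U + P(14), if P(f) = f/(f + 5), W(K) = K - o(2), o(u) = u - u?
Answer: 656578/19 ≈ 34557.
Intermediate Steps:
o(u) = 0
W(K) = K (W(K) = K - 1*0 = K + 0 = K)
P(f) = f/(5 + f)
U = -212 (U = -225 - 1*(-13) = -225 + 13 = -212)
-163*U + P(14) = -163*(-212) + 14/(5 + 14) = 34556 + 14/19 = 656578/19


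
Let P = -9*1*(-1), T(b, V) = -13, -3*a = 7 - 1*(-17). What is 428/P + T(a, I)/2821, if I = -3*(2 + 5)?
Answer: 92867/1953 ≈ 47.551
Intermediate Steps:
a = -8 (a = -(7 - 1*(-17))/3 = -(7 + 17)/3 = -⅓*24 = -8)
I = -21 (I = -3*7 = -21)
P = 9 (P = -9*(-1) = 9)
428/P + T(a, I)/2821 = 428/9 - 13/2821 = 428*(⅑) - 13*1/2821 = 428/9 - 1/217 = 92867/1953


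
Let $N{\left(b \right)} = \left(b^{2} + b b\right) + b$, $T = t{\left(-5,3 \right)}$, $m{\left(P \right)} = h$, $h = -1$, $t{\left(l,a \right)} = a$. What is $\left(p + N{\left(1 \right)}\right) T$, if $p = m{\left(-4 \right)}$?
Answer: $6$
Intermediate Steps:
$m{\left(P \right)} = -1$
$T = 3$
$N{\left(b \right)} = b + 2 b^{2}$ ($N{\left(b \right)} = \left(b^{2} + b^{2}\right) + b = 2 b^{2} + b = b + 2 b^{2}$)
$p = -1$
$\left(p + N{\left(1 \right)}\right) T = \left(-1 + 1 \left(1 + 2 \cdot 1\right)\right) 3 = \left(-1 + 1 \left(1 + 2\right)\right) 3 = \left(-1 + 1 \cdot 3\right) 3 = \left(-1 + 3\right) 3 = 2 \cdot 3 = 6$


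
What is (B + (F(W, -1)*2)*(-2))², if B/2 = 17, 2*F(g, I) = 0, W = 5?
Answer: 1156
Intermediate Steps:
F(g, I) = 0 (F(g, I) = (½)*0 = 0)
B = 34 (B = 2*17 = 34)
(B + (F(W, -1)*2)*(-2))² = (34 + (0*2)*(-2))² = (34 + 0*(-2))² = (34 + 0)² = 34² = 1156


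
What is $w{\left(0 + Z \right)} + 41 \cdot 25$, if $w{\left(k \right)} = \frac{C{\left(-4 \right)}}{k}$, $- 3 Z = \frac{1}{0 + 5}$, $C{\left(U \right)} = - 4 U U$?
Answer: $1985$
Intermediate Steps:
$C{\left(U \right)} = - 4 U^{2}$
$Z = - \frac{1}{15}$ ($Z = - \frac{1}{3 \left(0 + 5\right)} = - \frac{1}{3 \cdot 5} = \left(- \frac{1}{3}\right) \frac{1}{5} = - \frac{1}{15} \approx -0.066667$)
$w{\left(k \right)} = - \frac{64}{k}$ ($w{\left(k \right)} = \frac{\left(-4\right) \left(-4\right)^{2}}{k} = \frac{\left(-4\right) 16}{k} = - \frac{64}{k}$)
$w{\left(0 + Z \right)} + 41 \cdot 25 = - \frac{64}{0 - \frac{1}{15}} + 41 \cdot 25 = - \frac{64}{- \frac{1}{15}} + 1025 = \left(-64\right) \left(-15\right) + 1025 = 960 + 1025 = 1985$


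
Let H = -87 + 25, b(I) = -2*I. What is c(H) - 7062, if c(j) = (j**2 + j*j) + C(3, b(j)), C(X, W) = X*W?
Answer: 998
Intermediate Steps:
C(X, W) = W*X
H = -62
c(j) = -6*j + 2*j**2 (c(j) = (j**2 + j*j) - 2*j*3 = (j**2 + j**2) - 6*j = 2*j**2 - 6*j = -6*j + 2*j**2)
c(H) - 7062 = 2*(-62)*(-3 - 62) - 7062 = 2*(-62)*(-65) - 7062 = 8060 - 7062 = 998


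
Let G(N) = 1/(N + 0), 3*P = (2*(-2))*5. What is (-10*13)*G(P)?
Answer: 39/2 ≈ 19.500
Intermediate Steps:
P = -20/3 (P = ((2*(-2))*5)/3 = (-4*5)/3 = (⅓)*(-20) = -20/3 ≈ -6.6667)
G(N) = 1/N
(-10*13)*G(P) = (-10*13)/(-20/3) = -130*(-3/20) = 39/2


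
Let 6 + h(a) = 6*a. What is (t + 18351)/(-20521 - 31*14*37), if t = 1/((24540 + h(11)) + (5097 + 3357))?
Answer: -606573955/1209082266 ≈ -0.50168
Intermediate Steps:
h(a) = -6 + 6*a
t = 1/33054 (t = 1/((24540 + (-6 + 6*11)) + (5097 + 3357)) = 1/((24540 + (-6 + 66)) + 8454) = 1/((24540 + 60) + 8454) = 1/(24600 + 8454) = 1/33054 ≈ 3.0254e-5)
(t + 18351)/(-20521 - 31*14*37) = (1/33054 + 18351)/(-20521 - 31*14*37) = 606573955/(33054*(-20521 - 434*37)) = 606573955/(33054*(-20521 - 16058)) = (606573955/33054)/(-36579) = (606573955/33054)*(-1/36579) = -606573955/1209082266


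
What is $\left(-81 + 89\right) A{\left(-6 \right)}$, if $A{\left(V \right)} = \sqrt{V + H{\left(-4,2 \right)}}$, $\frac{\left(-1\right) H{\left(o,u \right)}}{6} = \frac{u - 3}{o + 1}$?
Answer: $16 i \sqrt{2} \approx 22.627 i$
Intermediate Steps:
$H{\left(o,u \right)} = - \frac{6 \left(-3 + u\right)}{1 + o}$ ($H{\left(o,u \right)} = - 6 \frac{u - 3}{o + 1} = - 6 \frac{-3 + u}{1 + o} = - \frac{6 \left(-3 + u\right)}{1 + o}$)
$A{\left(V \right)} = \sqrt{-2 + V}$ ($A{\left(V \right)} = \sqrt{V + \frac{6 \left(3 - 2\right)}{1 - 4}} = \sqrt{V + \frac{6 \left(3 - 2\right)}{-3}} = \sqrt{V + 6 \left(- \frac{1}{3}\right) 1} = \sqrt{V - 2} = \sqrt{-2 + V}$)
$\left(-81 + 89\right) A{\left(-6 \right)} = \left(-81 + 89\right) \sqrt{-2 - 6} = 8 \sqrt{-8} = 8 \cdot 2 i \sqrt{2} = 16 i \sqrt{2}$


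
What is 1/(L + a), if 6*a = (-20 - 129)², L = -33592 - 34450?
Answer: -6/386051 ≈ -1.5542e-5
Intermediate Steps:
L = -68042
a = 22201/6 (a = (-20 - 129)²/6 = (⅙)*(-149)² = (⅙)*22201 = 22201/6 ≈ 3700.2)
1/(L + a) = 1/(-68042 + 22201/6) = 1/(-386051/6) = -6/386051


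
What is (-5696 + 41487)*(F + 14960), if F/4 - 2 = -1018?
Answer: 389978736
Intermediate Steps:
F = -4064 (F = 8 + 4*(-1018) = 8 - 4072 = -4064)
(-5696 + 41487)*(F + 14960) = (-5696 + 41487)*(-4064 + 14960) = 35791*10896 = 389978736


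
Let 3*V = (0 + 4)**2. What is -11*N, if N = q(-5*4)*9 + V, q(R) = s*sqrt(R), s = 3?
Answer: -176/3 - 594*I*sqrt(5) ≈ -58.667 - 1328.2*I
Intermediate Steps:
V = 16/3 (V = (0 + 4)**2/3 = (1/3)*4**2 = (1/3)*16 = 16/3 ≈ 5.3333)
q(R) = 3*sqrt(R)
N = 16/3 + 54*I*sqrt(5) (N = (3*sqrt(-5*4))*9 + 16/3 = (3*sqrt(-1*20))*9 + 16/3 = (3*sqrt(-20))*9 + 16/3 = (3*(2*I*sqrt(5)))*9 + 16/3 = (6*I*sqrt(5))*9 + 16/3 = 54*I*sqrt(5) + 16/3 = 16/3 + 54*I*sqrt(5) ≈ 5.3333 + 120.75*I)
-11*N = -11*(16/3 + 54*I*sqrt(5)) = -176/3 - 594*I*sqrt(5)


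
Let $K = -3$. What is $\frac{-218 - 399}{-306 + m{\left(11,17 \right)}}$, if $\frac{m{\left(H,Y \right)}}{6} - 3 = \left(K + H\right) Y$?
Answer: $- \frac{617}{528} \approx -1.1686$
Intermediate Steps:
$m{\left(H,Y \right)} = 18 + 6 Y \left(-3 + H\right)$ ($m{\left(H,Y \right)} = 18 + 6 \left(-3 + H\right) Y = 18 + 6 Y \left(-3 + H\right)$)
$\frac{-218 - 399}{-306 + m{\left(11,17 \right)}} = \frac{-218 - 399}{-306 + \left(18 - 306 + 6 \cdot 11 \cdot 17\right)} = - \frac{617}{-306 + \left(18 - 306 + 1122\right)} = - \frac{617}{-306 + 834} = - \frac{617}{528}$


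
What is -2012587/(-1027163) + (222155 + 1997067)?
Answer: 2279504739773/1027163 ≈ 2.2192e+6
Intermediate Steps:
-2012587/(-1027163) + (222155 + 1997067) = -2012587*(-1/1027163) + 2219222 = 2012587/1027163 + 2219222 = 2279504739773/1027163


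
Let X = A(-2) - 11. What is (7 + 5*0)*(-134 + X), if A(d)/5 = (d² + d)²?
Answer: -875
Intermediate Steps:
A(d) = 5*(d + d²)² (A(d) = 5*(d² + d)² = 5*(d + d²)²)
X = 9 (X = 5*(-2)²*(1 - 2)² - 11 = 5*4*(-1)² - 11 = 5*4*1 - 11 = 20 - 11 = 9)
(7 + 5*0)*(-134 + X) = (7 + 5*0)*(-134 + 9) = (7 + 0)*(-125) = 7*(-125) = -875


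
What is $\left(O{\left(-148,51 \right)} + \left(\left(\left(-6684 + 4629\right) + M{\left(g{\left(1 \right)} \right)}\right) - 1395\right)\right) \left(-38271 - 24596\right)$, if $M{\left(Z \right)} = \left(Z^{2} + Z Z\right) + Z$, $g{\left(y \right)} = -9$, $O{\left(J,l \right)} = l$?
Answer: $204066282$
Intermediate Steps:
$M{\left(Z \right)} = Z + 2 Z^{2}$ ($M{\left(Z \right)} = \left(Z^{2} + Z^{2}\right) + Z = 2 Z^{2} + Z = Z + 2 Z^{2}$)
$\left(O{\left(-148,51 \right)} + \left(\left(\left(-6684 + 4629\right) + M{\left(g{\left(1 \right)} \right)}\right) - 1395\right)\right) \left(-38271 - 24596\right) = \left(51 - \left(3450 + 9 \left(1 + 2 \left(-9\right)\right)\right)\right) \left(-38271 - 24596\right) = \left(51 - \left(3450 + 9 \left(1 - 18\right)\right)\right) \left(-62867\right) = \left(51 - 3297\right) \left(-62867\right) = \left(-3246\right) \left(-62867\right) = 204066282$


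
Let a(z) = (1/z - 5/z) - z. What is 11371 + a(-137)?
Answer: 1576600/137 ≈ 11508.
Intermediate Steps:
a(z) = -z - 4/z (a(z) = (1/z - 5/z) - z = -4/z - z = -z - 4/z)
11371 + a(-137) = 11371 + (-1*(-137) - 4/(-137)) = 11371 + (137 - 4*(-1/137)) = 11371 + (137 + 4/137) = 11371 + 18773/137 = 1576600/137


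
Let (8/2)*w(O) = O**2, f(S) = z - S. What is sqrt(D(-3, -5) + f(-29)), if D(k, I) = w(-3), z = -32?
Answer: I*sqrt(3)/2 ≈ 0.86602*I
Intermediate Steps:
f(S) = -32 - S
w(O) = O**2/4
D(k, I) = 9/4 (D(k, I) = (1/4)*(-3)**2 = (1/4)*9 = 9/4)
sqrt(D(-3, -5) + f(-29)) = sqrt(9/4 + (-32 - 1*(-29))) = sqrt(9/4 + (-32 + 29)) = sqrt(9/4 - 3) = sqrt(-3/4) = I*sqrt(3)/2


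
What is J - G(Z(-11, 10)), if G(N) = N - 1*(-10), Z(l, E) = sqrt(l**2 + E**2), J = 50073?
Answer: 50063 - sqrt(221) ≈ 50048.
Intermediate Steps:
Z(l, E) = sqrt(E**2 + l**2)
G(N) = 10 + N (G(N) = N + 10 = 10 + N)
J - G(Z(-11, 10)) = 50073 - (10 + sqrt(10**2 + (-11)**2)) = 50073 - (10 + sqrt(100 + 121)) = 50073 - (10 + sqrt(221)) = 50073 + (-10 - sqrt(221)) = 50063 - sqrt(221)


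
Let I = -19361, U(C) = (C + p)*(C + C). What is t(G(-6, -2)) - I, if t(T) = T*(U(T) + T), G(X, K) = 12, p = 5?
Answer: 24401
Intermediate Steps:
U(C) = 2*C*(5 + C) (U(C) = (C + 5)*(C + C) = (5 + C)*(2*C) = 2*C*(5 + C))
t(T) = T*(T + 2*T*(5 + T)) (t(T) = T*(2*T*(5 + T) + T) = T*(T + 2*T*(5 + T)))
t(G(-6, -2)) - I = 12²*(11 + 2*12) - 1*(-19361) = 144*(11 + 24) + 19361 = 144*35 + 19361 = 5040 + 19361 = 24401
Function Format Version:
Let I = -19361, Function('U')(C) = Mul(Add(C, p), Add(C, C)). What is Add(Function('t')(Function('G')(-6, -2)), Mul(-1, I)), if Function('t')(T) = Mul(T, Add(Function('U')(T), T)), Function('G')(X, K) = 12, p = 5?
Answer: 24401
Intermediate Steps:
Function('U')(C) = Mul(2, C, Add(5, C)) (Function('U')(C) = Mul(Add(C, 5), Add(C, C)) = Mul(Add(5, C), Mul(2, C)) = Mul(2, C, Add(5, C)))
Function('t')(T) = Mul(T, Add(T, Mul(2, T, Add(5, T)))) (Function('t')(T) = Mul(T, Add(Mul(2, T, Add(5, T)), T)) = Mul(T, Add(T, Mul(2, T, Add(5, T)))))
Add(Function('t')(Function('G')(-6, -2)), Mul(-1, I)) = Add(Mul(Pow(12, 2), Add(11, Mul(2, 12))), Mul(-1, -19361)) = Add(Mul(144, Add(11, 24)), 19361) = Add(Mul(144, 35), 19361) = Add(5040, 19361) = 24401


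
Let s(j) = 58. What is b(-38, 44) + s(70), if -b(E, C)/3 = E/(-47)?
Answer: 2612/47 ≈ 55.574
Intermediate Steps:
b(E, C) = 3*E/47 (b(E, C) = -3*E/(-47) = -3*E*(-1)/47 = -(-3)*E/47 = 3*E/47)
b(-38, 44) + s(70) = (3/47)*(-38) + 58 = -114/47 + 58 = 2612/47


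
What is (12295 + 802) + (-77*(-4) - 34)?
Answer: 13371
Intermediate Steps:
(12295 + 802) + (-77*(-4) - 34) = 13097 + (308 - 34) = 13097 + 274 = 13371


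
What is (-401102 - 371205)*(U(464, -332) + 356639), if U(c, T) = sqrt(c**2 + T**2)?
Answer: -275434796173 - 3089228*sqrt(20345) ≈ -2.7588e+11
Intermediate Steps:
U(c, T) = sqrt(T**2 + c**2)
(-401102 - 371205)*(U(464, -332) + 356639) = (-401102 - 371205)*(sqrt((-332)**2 + 464**2) + 356639) = -772307*(sqrt(110224 + 215296) + 356639) = -772307*(sqrt(325520) + 356639) = -772307*(4*sqrt(20345) + 356639) = -772307*(356639 + 4*sqrt(20345)) = -275434796173 - 3089228*sqrt(20345)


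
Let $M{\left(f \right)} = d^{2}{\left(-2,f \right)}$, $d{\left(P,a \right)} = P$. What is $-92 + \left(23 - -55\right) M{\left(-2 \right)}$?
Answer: $220$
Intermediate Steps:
$M{\left(f \right)} = 4$ ($M{\left(f \right)} = \left(-2\right)^{2} = 4$)
$-92 + \left(23 - -55\right) M{\left(-2 \right)} = -92 + \left(23 - -55\right) 4 = -92 + \left(23 + 55\right) 4 = -92 + 78 \cdot 4 = -92 + 312 = 220$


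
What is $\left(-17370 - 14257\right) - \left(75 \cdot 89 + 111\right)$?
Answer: $-38413$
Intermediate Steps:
$\left(-17370 - 14257\right) - \left(75 \cdot 89 + 111\right) = \left(-17370 - 14257\right) - \left(6675 + 111\right) = -31627 - 6786 = -38413$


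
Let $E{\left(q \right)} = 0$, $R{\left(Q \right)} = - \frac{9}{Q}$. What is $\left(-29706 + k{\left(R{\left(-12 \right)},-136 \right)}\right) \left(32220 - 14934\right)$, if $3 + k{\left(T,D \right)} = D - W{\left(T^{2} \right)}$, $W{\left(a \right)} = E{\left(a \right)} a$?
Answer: $-515900670$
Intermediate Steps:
$W{\left(a \right)} = 0$ ($W{\left(a \right)} = 0 a = 0$)
$k{\left(T,D \right)} = -3 + D$ ($k{\left(T,D \right)} = -3 + \left(D - 0\right) = -3 + \left(D + 0\right) = -3 + D$)
$\left(-29706 + k{\left(R{\left(-12 \right)},-136 \right)}\right) \left(32220 - 14934\right) = \left(-29706 - 139\right) \left(32220 - 14934\right) = \left(-29706 - 139\right) 17286 = \left(-29845\right) 17286 = -515900670$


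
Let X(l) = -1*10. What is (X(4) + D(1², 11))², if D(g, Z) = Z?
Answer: 1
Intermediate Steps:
X(l) = -10
(X(4) + D(1², 11))² = (-10 + 11)² = 1² = 1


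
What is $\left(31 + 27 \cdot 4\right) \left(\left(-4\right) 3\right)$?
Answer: $-1668$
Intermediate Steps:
$\left(31 + 27 \cdot 4\right) \left(\left(-4\right) 3\right) = \left(31 + 108\right) \left(-12\right) = 139 \left(-12\right) = -1668$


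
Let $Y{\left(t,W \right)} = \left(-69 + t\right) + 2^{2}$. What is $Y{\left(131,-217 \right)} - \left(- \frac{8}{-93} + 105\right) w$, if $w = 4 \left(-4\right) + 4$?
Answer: $\frac{41138}{31} \approx 1327.0$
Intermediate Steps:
$Y{\left(t,W \right)} = -65 + t$ ($Y{\left(t,W \right)} = \left(-69 + t\right) + 4 = -65 + t$)
$w = -12$ ($w = -16 + 4 = -12$)
$Y{\left(131,-217 \right)} - \left(- \frac{8}{-93} + 105\right) w = \left(-65 + 131\right) - \left(- \frac{8}{-93} + 105\right) \left(-12\right) = 66 - \left(\left(-8\right) \left(- \frac{1}{93}\right) + 105\right) \left(-12\right) = 66 - \left(\frac{8}{93} + 105\right) \left(-12\right) = 66 - \frac{9773}{93} \left(-12\right) = 66 - - \frac{39092}{31} = 66 + \frac{39092}{31} = \frac{41138}{31}$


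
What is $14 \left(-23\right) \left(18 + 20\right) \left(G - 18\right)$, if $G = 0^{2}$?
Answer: $220248$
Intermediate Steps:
$G = 0$
$14 \left(-23\right) \left(18 + 20\right) \left(G - 18\right) = 14 \left(-23\right) \left(18 + 20\right) \left(0 - 18\right) = - 322 \cdot 38 \left(-18\right) = \left(-322\right) \left(-684\right) = 220248$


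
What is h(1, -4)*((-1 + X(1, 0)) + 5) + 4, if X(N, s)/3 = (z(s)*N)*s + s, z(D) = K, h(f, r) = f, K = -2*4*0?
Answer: 8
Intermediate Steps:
K = 0 (K = -8*0 = 0)
z(D) = 0
X(N, s) = 3*s (X(N, s) = 3*((0*N)*s + s) = 3*(0*s + s) = 3*(0 + s) = 3*s)
h(1, -4)*((-1 + X(1, 0)) + 5) + 4 = 1*((-1 + 3*0) + 5) + 4 = 1*((-1 + 0) + 5) + 4 = 1*(-1 + 5) + 4 = 1*4 + 4 = 4 + 4 = 8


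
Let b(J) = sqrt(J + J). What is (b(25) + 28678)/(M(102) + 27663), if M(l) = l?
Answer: 28678/27765 + sqrt(2)/5553 ≈ 1.0331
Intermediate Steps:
b(J) = sqrt(2)*sqrt(J) (b(J) = sqrt(2*J) = sqrt(2)*sqrt(J))
(b(25) + 28678)/(M(102) + 27663) = (sqrt(2)*sqrt(25) + 28678)/(102 + 27663) = (sqrt(2)*5 + 28678)/27765 = (5*sqrt(2) + 28678)*(1/27765) = (28678 + 5*sqrt(2))*(1/27765) = 28678/27765 + sqrt(2)/5553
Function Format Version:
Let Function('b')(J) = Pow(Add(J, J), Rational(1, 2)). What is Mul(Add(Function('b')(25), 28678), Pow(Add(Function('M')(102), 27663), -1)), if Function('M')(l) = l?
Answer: Add(Rational(28678, 27765), Mul(Rational(1, 5553), Pow(2, Rational(1, 2)))) ≈ 1.0331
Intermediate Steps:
Function('b')(J) = Mul(Pow(2, Rational(1, 2)), Pow(J, Rational(1, 2))) (Function('b')(J) = Pow(Mul(2, J), Rational(1, 2)) = Mul(Pow(2, Rational(1, 2)), Pow(J, Rational(1, 2))))
Mul(Add(Function('b')(25), 28678), Pow(Add(Function('M')(102), 27663), -1)) = Mul(Add(Mul(Pow(2, Rational(1, 2)), Pow(25, Rational(1, 2))), 28678), Pow(Add(102, 27663), -1)) = Mul(Add(Mul(Pow(2, Rational(1, 2)), 5), 28678), Pow(27765, -1)) = Mul(Add(Mul(5, Pow(2, Rational(1, 2))), 28678), Rational(1, 27765)) = Mul(Add(28678, Mul(5, Pow(2, Rational(1, 2)))), Rational(1, 27765)) = Add(Rational(28678, 27765), Mul(Rational(1, 5553), Pow(2, Rational(1, 2))))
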